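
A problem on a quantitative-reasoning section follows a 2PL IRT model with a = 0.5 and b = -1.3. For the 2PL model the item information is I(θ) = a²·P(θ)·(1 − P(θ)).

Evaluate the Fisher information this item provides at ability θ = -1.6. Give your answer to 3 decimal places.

0.062

P = 1/(1+e^{0.1500}) = 0.4626
P(1−P) = 0.4626 × 0.5374 = 0.2486
I = a² × P(1−P) = 0.5² × 0.2486 = 0.06215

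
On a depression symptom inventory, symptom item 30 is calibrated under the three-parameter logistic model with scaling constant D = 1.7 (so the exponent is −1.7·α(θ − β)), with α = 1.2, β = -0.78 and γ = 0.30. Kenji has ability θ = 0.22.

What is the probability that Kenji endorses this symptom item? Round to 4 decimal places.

0.9195

P(θ) = γ + (1 − γ) · 1 / (1 + exp(−D·α(θ − β)))
Exponent: 1.7 × 1.2 × (0.22 − (-0.78)) = 2.0400
1/(1 + e^{-2.0400}) = 0.8849
P = 0.30 + 0.70 × 0.8849 = 0.9195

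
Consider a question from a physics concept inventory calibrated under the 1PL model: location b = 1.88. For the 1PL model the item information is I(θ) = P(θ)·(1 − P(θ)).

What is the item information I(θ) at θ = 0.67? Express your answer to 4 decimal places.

P = 1/(1+e^{1.2100}) = 0.2297
P(1−P) = 0.2297 × 0.7703 = 0.1769
I = P(1−P) = 0.17694

0.1769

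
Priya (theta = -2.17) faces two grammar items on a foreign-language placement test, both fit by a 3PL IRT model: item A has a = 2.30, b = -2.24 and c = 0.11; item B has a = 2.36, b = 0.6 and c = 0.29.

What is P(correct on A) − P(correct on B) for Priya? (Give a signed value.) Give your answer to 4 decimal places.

P(theta) = c + (1 − c) · 1 / (1 + exp(−a(theta − b)))
P_A = 0.5907
P_B = 0.2910
P_A − P_B = 0.2997

0.2997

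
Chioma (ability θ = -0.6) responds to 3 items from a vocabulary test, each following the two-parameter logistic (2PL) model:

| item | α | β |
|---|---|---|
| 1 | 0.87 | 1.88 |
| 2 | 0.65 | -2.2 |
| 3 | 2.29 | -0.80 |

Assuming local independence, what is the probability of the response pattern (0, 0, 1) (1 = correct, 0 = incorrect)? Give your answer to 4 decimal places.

0.1434

P(θ) = 1 / (1 + exp(−α(θ − β)))
P_1 = 1/(1+e^{2.1576}) = 0.1036
P_2 = 1/(1+e^{-1.0400}) = 0.7389
P_3 = 1/(1+e^{-0.4580}) = 0.6125
L = (1−P_1) × (1−P_2) × P_3 = 0.8964 × 0.2611 × 0.6125 = 0.14339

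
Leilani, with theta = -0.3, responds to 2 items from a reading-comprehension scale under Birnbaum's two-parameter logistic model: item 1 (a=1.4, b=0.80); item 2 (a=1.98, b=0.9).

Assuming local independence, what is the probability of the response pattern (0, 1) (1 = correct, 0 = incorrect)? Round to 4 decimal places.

P(theta) = 1 / (1 + exp(−a(theta − b)))
P_1 = 1/(1+e^{1.5400}) = 0.1765
P_2 = 1/(1+e^{2.3760}) = 0.0850
L = (1−P_1) × P_2 = 0.8235 × 0.0850 = 0.07001

0.0700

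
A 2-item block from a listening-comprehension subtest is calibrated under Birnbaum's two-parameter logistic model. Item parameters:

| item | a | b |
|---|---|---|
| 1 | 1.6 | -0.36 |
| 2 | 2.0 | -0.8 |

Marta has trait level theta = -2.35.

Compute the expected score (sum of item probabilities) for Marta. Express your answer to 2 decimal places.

0.08

P(theta) = 1 / (1 + exp(−a(theta − b)))
P_1 = 1/(1+e^{3.1840}) = 0.0398
P_2 = 1/(1+e^{3.1000}) = 0.0431
E[score] = 0.0398 + 0.0431 = 0.0829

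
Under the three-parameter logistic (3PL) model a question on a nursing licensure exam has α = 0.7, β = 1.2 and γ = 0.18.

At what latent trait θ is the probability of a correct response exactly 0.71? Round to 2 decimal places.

P(θ) = γ + (1 − γ) · 1 / (1 + exp(−α(θ − β)))
Remove guessing floor: (0.71 − 0.18)/(1 − 0.18) = 0.6463
logit = ln(0.6463/0.3537) = 0.6030
θ = β + logit/(α) = 1.2 + 0.6030/0.7000 = 2.0614

2.06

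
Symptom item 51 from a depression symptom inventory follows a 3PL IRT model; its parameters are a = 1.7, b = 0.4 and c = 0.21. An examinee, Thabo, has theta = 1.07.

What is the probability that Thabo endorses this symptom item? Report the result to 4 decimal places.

0.8084

P(theta) = c + (1 − c) · 1 / (1 + exp(−a(theta − b)))
Exponent: 1.7 × (1.07 − 0.4) = 1.1390
1/(1 + e^{-1.1390}) = 0.7575
P = 0.21 + 0.79 × 0.7575 = 0.8084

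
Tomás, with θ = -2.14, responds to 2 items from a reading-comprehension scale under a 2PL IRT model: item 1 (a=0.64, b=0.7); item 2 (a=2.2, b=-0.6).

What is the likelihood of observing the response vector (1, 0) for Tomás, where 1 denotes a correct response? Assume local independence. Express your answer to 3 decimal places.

P(θ) = 1 / (1 + exp(−a(θ − b)))
P_1 = 1/(1+e^{1.8176}) = 0.1397
P_2 = 1/(1+e^{3.3880}) = 0.0327
L = P_1 × (1−P_2) = 0.1397 × 0.9673 = 0.13516

0.135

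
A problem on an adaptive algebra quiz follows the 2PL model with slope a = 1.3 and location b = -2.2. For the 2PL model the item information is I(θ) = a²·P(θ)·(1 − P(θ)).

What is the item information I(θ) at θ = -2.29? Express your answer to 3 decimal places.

0.421

P = 1/(1+e^{0.1170}) = 0.4708
P(1−P) = 0.4708 × 0.5292 = 0.2491
I = a² × P(1−P) = 1.3² × 0.2491 = 0.42106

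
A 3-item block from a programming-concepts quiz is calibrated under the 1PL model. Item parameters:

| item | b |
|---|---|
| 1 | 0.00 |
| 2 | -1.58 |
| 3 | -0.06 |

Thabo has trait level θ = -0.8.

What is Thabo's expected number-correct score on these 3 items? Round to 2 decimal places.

1.32

P(θ) = 1 / (1 + exp(−(θ − b)))
P_1 = 1/(1+e^{0.8000}) = 0.3100
P_2 = 1/(1+e^{-0.7800}) = 0.6857
P_3 = 1/(1+e^{0.7400}) = 0.3230
E[score] = 0.3100 + 0.6857 + 0.3230 = 1.3187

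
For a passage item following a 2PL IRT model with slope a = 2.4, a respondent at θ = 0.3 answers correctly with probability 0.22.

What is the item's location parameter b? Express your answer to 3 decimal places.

0.827

P(θ) = 1 / (1 + exp(−a(θ − b)))
logit(0.22) = ln(0.22/0.78) = -1.2657
b = θ − logit/(a) = 0.3 − (-1.2657)/2.4000 = 0.8274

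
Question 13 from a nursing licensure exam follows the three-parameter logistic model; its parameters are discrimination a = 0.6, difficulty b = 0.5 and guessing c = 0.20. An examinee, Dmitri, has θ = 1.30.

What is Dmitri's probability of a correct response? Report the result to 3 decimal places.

P(θ) = c + (1 − c) · 1 / (1 + exp(−a(θ − b)))
Exponent: 0.6 × (1.30 − 0.5) = 0.4800
1/(1 + e^{-0.4800}) = 0.6177
P = 0.20 + 0.80 × 0.6177 = 0.6942

0.694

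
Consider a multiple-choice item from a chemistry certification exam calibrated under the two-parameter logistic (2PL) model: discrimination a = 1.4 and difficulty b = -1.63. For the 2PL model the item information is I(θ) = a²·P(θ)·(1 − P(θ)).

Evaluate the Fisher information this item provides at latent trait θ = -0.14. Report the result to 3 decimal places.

P = 1/(1+e^{-2.0860}) = 0.8895
P(1−P) = 0.8895 × 0.1105 = 0.0983
I = a² × P(1−P) = 1.4² × 0.0983 = 0.19259

0.193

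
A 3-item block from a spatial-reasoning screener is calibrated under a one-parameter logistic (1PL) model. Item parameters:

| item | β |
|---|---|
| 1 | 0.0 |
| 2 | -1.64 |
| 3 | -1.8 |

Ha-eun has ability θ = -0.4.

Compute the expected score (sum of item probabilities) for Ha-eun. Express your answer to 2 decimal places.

1.98

P(θ) = 1 / (1 + exp(−(θ − β)))
P_1 = 1/(1+e^{0.4000}) = 0.4013
P_2 = 1/(1+e^{-1.2400}) = 0.7756
P_3 = 1/(1+e^{-1.4000}) = 0.8022
E[score] = 0.4013 + 0.7756 + 0.8022 = 1.9791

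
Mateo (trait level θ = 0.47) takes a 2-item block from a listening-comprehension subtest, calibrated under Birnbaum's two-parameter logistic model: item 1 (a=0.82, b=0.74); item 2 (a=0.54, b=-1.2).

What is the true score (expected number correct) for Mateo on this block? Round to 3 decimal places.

P(θ) = 1 / (1 + exp(−a(θ − b)))
P_1 = 1/(1+e^{0.2214}) = 0.4449
P_2 = 1/(1+e^{-0.9018}) = 0.7113
E[score] = 0.4449 + 0.7113 = 1.1562

1.156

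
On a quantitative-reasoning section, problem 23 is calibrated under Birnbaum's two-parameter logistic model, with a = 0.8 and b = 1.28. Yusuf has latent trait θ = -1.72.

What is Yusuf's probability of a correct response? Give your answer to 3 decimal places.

0.083

P(θ) = 1 / (1 + exp(−a(θ − b)))
Exponent: 0.8 × (-1.72 − 1.28) = -2.4000
1/(1 + e^{2.4000}) = 0.0832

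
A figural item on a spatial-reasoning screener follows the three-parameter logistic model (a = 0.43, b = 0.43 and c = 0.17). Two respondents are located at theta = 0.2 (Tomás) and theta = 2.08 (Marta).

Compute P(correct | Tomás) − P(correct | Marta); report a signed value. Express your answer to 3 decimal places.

P(theta) = c + (1 − c) · 1 / (1 + exp(−a(theta − b)))
P(Tomás) = 0.5645  [exponent -0.0989]
P(Marta) = 0.7263  [exponent 0.7095]
Difference = 0.5645 − 0.7263 = -0.1618

-0.162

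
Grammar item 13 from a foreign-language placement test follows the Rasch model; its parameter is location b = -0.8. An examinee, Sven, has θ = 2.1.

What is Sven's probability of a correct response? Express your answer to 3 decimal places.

P(θ) = 1 / (1 + exp(−(θ − b)))
Exponent: (2.1 − (-0.8)) = 2.9000
1/(1 + e^{-2.9000}) = 0.9478
P = 0.9478

0.948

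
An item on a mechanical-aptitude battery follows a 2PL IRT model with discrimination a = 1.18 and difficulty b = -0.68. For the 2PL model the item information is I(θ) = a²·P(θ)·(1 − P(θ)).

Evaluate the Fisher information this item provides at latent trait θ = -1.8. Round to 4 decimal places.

0.2314

P = 1/(1+e^{1.3216}) = 0.2106
P(1−P) = 0.2106 × 0.7894 = 0.1662
I = a² × P(1−P) = 1.18² × 0.1662 = 0.23144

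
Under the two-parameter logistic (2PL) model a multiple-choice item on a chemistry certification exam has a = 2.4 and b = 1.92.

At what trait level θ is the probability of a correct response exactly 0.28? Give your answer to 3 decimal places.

P(θ) = 1 / (1 + exp(−a(θ − b)))
logit = ln(0.2800/0.7200) = -0.9445
θ = b + logit/(a) = 1.92 + (-0.9445)/2.4000 = 1.5265

1.526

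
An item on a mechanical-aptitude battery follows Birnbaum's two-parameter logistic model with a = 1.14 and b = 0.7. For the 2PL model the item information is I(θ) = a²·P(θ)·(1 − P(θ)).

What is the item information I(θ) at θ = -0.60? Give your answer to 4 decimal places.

P = 1/(1+e^{1.4820}) = 0.1851
P(1−P) = 0.1851 × 0.8149 = 0.1509
I = a² × P(1−P) = 1.14² × 0.1509 = 0.19605

0.1960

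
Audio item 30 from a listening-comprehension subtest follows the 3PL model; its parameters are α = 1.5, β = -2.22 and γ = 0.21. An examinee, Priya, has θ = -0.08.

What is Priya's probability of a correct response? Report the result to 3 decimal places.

P(θ) = γ + (1 − γ) · 1 / (1 + exp(−α(θ − β)))
Exponent: 1.5 × (-0.08 − (-2.22)) = 3.2100
1/(1 + e^{-3.2100}) = 0.9612
P = 0.21 + 0.79 × 0.9612 = 0.9694

0.969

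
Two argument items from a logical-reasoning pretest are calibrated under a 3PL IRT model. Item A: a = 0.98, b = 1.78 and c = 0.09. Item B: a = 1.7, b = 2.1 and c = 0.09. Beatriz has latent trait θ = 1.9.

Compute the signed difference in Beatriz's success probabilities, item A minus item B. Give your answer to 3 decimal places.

P(θ) = c + (1 − c) · 1 / (1 + exp(−a(θ − b)))
P_A = 0.5717
P_B = 0.4684
P_A − P_B = 0.1033

0.103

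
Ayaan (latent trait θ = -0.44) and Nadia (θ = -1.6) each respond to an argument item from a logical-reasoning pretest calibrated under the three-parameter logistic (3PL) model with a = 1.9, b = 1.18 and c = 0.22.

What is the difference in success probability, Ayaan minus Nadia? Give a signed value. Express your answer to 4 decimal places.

0.0304

P(θ) = c + (1 − c) · 1 / (1 + exp(−a(θ − b)))
P(Ayaan) = 0.2543  [exponent -3.0780]
P(Nadia) = 0.2239  [exponent -5.2820]
Difference = 0.2543 − 0.2239 = 0.0304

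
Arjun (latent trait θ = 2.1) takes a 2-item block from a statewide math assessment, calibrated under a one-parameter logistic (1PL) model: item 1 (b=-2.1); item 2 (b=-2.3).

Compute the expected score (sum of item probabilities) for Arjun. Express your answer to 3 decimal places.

P(θ) = 1 / (1 + exp(−(θ − b)))
P_1 = 1/(1+e^{-4.2000}) = 0.9852
P_2 = 1/(1+e^{-4.4000}) = 0.9879
E[score] = 0.9852 + 0.9879 = 1.9731

1.973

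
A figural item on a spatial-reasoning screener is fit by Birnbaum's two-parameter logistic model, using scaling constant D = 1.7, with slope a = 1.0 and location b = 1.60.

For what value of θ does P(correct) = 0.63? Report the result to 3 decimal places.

1.913

P(θ) = 1 / (1 + exp(−D·a(θ − b)))
logit = ln(0.6300/0.3700) = 0.5322
θ = b + logit/(1.7·a) = 1.60 + 0.5322/1.7000 = 1.9131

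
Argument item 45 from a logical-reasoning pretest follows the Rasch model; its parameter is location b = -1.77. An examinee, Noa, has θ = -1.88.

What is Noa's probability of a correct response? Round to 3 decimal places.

0.473

P(θ) = 1 / (1 + exp(−(θ − b)))
Exponent: (-1.88 − (-1.77)) = -0.1100
1/(1 + e^{0.1100}) = 0.4725
P = 0.4725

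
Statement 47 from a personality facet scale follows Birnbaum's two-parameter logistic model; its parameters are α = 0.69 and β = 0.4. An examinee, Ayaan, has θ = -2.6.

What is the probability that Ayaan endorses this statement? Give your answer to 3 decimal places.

P(θ) = 1 / (1 + exp(−α(θ − β)))
Exponent: 0.69 × (-2.6 − 0.4) = -2.0700
1/(1 + e^{2.0700}) = 0.1120

0.112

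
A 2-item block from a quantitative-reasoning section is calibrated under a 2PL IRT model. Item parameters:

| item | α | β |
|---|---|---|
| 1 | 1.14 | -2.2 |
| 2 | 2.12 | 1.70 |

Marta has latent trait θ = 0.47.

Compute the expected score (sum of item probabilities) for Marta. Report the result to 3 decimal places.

1.023

P(θ) = 1 / (1 + exp(−α(θ − β)))
P_1 = 1/(1+e^{-3.0438}) = 0.9545
P_2 = 1/(1+e^{2.6076}) = 0.0687
E[score] = 0.9545 + 0.0687 = 1.0232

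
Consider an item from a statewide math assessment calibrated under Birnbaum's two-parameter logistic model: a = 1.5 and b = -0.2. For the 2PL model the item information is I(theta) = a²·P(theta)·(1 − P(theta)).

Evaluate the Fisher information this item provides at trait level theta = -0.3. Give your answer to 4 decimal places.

0.5593

P = 1/(1+e^{0.1500}) = 0.4626
P(1−P) = 0.4626 × 0.5374 = 0.2486
I = a² × P(1−P) = 1.5² × 0.2486 = 0.55935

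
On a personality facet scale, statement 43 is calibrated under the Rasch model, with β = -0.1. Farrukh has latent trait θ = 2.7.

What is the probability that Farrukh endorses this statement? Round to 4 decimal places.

P(θ) = 1 / (1 + exp(−(θ − β)))
Exponent: (2.7 − (-0.1)) = 2.8000
1/(1 + e^{-2.8000}) = 0.9427
P = 0.9427

0.9427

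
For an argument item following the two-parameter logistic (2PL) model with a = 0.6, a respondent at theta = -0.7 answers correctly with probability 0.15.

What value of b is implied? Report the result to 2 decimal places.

2.19

P(theta) = 1 / (1 + exp(−a(theta − b)))
logit(0.15) = ln(0.15/0.85) = -1.7346
b = theta − logit/(a) = -0.7 − (-1.7346)/0.6000 = 2.1910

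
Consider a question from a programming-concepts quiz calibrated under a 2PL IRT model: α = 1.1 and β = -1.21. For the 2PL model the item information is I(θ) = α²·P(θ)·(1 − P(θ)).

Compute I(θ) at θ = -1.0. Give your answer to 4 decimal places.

0.2985

P = 1/(1+e^{-0.2310}) = 0.5575
P(1−P) = 0.5575 × 0.4425 = 0.2467
I = α² × P(1−P) = 1.1² × 0.2467 = 0.29850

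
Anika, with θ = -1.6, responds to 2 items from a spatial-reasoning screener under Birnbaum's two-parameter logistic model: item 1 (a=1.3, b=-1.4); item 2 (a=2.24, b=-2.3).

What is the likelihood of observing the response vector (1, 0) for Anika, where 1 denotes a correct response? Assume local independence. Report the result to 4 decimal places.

P(θ) = 1 / (1 + exp(−a(θ − b)))
P_1 = 1/(1+e^{0.2600}) = 0.4354
P_2 = 1/(1+e^{-1.5680}) = 0.8275
L = P_1 × (1−P_2) = 0.4354 × 0.1725 = 0.07510

0.0751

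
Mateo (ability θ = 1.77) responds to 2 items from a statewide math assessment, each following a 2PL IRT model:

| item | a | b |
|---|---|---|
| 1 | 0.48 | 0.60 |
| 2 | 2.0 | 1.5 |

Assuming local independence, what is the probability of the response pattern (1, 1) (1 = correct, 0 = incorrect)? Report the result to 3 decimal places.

P(θ) = 1 / (1 + exp(−a(θ − b)))
P_1 = 1/(1+e^{-0.5616}) = 0.6368
P_2 = 1/(1+e^{-0.5400}) = 0.6318
L = P_1 × P_2 = 0.6368 × 0.6318 = 0.40235

0.402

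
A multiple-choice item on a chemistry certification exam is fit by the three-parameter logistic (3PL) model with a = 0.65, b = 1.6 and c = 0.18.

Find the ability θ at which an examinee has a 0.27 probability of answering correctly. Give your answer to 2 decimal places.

P(θ) = c + (1 − c) · 1 / (1 + exp(−a(θ − b)))
Remove guessing floor: (0.27 − 0.18)/(1 − 0.18) = 0.1098
logit = ln(0.1098/0.8902) = -2.0932
θ = b + logit/(a) = 1.6 + (-2.0932)/0.6500 = -1.6204

-1.62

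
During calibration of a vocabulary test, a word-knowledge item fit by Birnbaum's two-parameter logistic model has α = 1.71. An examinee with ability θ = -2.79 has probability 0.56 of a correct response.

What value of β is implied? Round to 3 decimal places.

-2.931

P(θ) = 1 / (1 + exp(−α(θ − β)))
logit(0.56) = ln(0.56/0.44) = 0.2412
β = θ − logit/(α) = -2.79 − 0.2412/1.7100 = -2.9310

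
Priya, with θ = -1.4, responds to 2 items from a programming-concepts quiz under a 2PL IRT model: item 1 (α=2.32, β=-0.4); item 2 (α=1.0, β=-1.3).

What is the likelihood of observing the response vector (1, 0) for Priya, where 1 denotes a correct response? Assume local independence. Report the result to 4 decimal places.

0.0470

P(θ) = 1 / (1 + exp(−α(θ − β)))
P_1 = 1/(1+e^{2.3200}) = 0.0895
P_2 = 1/(1+e^{0.1000}) = 0.4750
L = P_1 × (1−P_2) = 0.0895 × 0.5250 = 0.04698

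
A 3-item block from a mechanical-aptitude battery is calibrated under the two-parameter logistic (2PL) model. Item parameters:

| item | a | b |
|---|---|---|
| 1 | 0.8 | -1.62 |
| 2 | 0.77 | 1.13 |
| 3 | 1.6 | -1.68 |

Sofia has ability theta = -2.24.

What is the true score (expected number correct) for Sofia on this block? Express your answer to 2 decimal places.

0.74

P(theta) = 1 / (1 + exp(−a(theta − b)))
P_1 = 1/(1+e^{0.4960}) = 0.3785
P_2 = 1/(1+e^{2.5949}) = 0.0695
P_3 = 1/(1+e^{0.8960}) = 0.2899
E[score] = 0.3785 + 0.0695 + 0.2899 = 0.7378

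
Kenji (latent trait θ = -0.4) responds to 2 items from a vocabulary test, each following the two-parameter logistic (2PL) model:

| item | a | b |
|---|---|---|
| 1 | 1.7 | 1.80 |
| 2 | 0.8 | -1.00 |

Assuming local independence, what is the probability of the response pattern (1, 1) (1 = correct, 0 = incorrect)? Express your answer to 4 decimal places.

0.0143

P(θ) = 1 / (1 + exp(−a(θ − b)))
P_1 = 1/(1+e^{3.7400}) = 0.0232
P_2 = 1/(1+e^{-0.4800}) = 0.6177
L = P_1 × P_2 = 0.0232 × 0.6177 = 0.01433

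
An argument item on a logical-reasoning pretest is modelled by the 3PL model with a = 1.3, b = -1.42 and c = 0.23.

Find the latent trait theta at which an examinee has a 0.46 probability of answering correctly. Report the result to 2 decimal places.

-2.08

P(theta) = c + (1 − c) · 1 / (1 + exp(−a(theta − b)))
Remove guessing floor: (0.46 − 0.23)/(1 − 0.23) = 0.2987
logit = ln(0.2987/0.7013) = -0.8535
theta = b + logit/(a) = -1.42 + (-0.8535)/1.3000 = -2.0765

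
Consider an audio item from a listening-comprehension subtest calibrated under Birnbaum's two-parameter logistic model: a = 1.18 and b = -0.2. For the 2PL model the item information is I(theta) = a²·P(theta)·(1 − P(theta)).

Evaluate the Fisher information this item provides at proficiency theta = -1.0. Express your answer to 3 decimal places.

0.281

P = 1/(1+e^{0.9440}) = 0.2801
P(1−P) = 0.2801 × 0.7199 = 0.2016
I = a² × P(1−P) = 1.18² × 0.2016 = 0.28076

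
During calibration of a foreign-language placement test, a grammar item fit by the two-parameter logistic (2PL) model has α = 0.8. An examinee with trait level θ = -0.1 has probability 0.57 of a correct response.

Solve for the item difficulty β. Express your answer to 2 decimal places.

-0.45

P(θ) = 1 / (1 + exp(−α(θ − β)))
logit(0.57) = ln(0.57/0.43) = 0.2819
β = θ − logit/(α) = -0.1 − 0.2819/0.8000 = -0.4523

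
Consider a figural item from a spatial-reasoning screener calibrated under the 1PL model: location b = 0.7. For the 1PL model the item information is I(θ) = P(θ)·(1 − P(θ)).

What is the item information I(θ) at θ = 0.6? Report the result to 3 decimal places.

0.249

P = 1/(1+e^{0.1000}) = 0.4750
P(1−P) = 0.4750 × 0.5250 = 0.2494
I = P(1−P) = 0.24938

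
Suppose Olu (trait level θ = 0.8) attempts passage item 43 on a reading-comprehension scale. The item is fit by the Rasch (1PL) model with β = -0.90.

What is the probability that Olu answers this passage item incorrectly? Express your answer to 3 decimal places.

0.154

P(θ) = 1 / (1 + exp(−(θ − β)))
Exponent: (0.8 − (-0.90)) = 1.7000
1/(1 + e^{-1.7000}) = 0.8455
P = 0.8455
P(incorrect) = 1 − 0.8455 = 0.1545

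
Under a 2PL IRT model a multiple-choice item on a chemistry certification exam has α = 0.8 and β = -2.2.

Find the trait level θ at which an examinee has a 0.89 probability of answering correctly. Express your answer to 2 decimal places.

0.41

P(θ) = 1 / (1 + exp(−α(θ − β)))
logit = ln(0.8900/0.1100) = 2.0907
θ = β + logit/(α) = -2.2 + 2.0907/0.8000 = 0.4134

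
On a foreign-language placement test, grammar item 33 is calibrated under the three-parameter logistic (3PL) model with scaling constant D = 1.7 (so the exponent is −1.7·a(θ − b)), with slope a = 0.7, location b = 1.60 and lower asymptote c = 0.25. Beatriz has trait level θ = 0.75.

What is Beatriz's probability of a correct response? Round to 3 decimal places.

P(θ) = c + (1 − c) · 1 / (1 + exp(−D·a(θ − b)))
Exponent: 1.7 × 0.7 × (0.75 − 1.60) = -1.0115
1/(1 + e^{1.0115}) = 0.2667
P = 0.25 + 0.75 × 0.2667 = 0.4500

0.450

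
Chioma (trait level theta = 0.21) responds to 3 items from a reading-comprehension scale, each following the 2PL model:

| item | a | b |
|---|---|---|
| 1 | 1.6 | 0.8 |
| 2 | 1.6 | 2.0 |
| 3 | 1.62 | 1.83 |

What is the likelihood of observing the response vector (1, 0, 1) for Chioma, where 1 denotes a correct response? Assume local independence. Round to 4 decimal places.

0.0179

P(theta) = 1 / (1 + exp(−a(theta − b)))
P_1 = 1/(1+e^{0.9440}) = 0.2801
P_2 = 1/(1+e^{2.8640}) = 0.0540
P_3 = 1/(1+e^{2.6244}) = 0.0676
L = P_1 × (1−P_2) × P_3 = 0.2801 × 0.9460 × 0.0676 = 0.01791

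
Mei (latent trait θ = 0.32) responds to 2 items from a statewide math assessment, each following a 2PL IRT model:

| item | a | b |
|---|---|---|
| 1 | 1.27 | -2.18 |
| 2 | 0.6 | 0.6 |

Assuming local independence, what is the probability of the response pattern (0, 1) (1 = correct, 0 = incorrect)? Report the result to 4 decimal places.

P(θ) = 1 / (1 + exp(−a(θ − b)))
P_1 = 1/(1+e^{-3.1750}) = 0.9599
P_2 = 1/(1+e^{0.1680}) = 0.4581
L = (1−P_1) × P_2 = 0.0401 × 0.4581 = 0.01838

0.0184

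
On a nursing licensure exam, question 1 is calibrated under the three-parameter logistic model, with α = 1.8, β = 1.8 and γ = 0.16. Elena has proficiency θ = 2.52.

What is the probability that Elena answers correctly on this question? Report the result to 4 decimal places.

0.8195

P(θ) = γ + (1 − γ) · 1 / (1 + exp(−α(θ − β)))
Exponent: 1.8 × (2.52 − 1.8) = 1.2960
1/(1 + e^{-1.2960}) = 0.7852
P = 0.16 + 0.84 × 0.7852 = 0.8195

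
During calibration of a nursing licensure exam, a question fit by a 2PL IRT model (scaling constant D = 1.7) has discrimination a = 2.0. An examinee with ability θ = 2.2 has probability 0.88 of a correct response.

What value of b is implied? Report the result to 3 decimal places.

P(θ) = 1 / (1 + exp(−D·a(θ − b)))
logit(0.88) = ln(0.88/0.12) = 1.9924
b = θ − logit/(1.7·a) = 2.2 − 1.9924/3.4000 = 1.6140

1.614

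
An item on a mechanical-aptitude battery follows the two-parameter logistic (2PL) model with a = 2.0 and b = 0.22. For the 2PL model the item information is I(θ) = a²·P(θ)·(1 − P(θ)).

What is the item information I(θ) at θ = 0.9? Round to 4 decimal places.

0.6501

P = 1/(1+e^{-1.3600}) = 0.7958
P(1−P) = 0.7958 × 0.2042 = 0.1625
I = a² × P(1−P) = 2.0² × 0.1625 = 0.65010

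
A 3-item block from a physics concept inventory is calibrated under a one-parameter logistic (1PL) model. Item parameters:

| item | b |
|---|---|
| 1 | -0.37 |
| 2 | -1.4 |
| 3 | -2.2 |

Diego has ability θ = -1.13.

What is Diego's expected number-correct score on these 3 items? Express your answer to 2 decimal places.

P(θ) = 1 / (1 + exp(−(θ − b)))
P_1 = 1/(1+e^{0.7600}) = 0.3186
P_2 = 1/(1+e^{-0.2700}) = 0.5671
P_3 = 1/(1+e^{-1.0700}) = 0.7446
E[score] = 0.3186 + 0.5671 + 0.7446 = 1.6303

1.63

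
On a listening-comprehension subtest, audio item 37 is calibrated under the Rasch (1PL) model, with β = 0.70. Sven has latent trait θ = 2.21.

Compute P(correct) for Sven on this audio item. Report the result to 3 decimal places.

0.819

P(θ) = 1 / (1 + exp(−(θ − β)))
Exponent: (2.21 − 0.70) = 1.5100
1/(1 + e^{-1.5100}) = 0.8191
P = 0.8191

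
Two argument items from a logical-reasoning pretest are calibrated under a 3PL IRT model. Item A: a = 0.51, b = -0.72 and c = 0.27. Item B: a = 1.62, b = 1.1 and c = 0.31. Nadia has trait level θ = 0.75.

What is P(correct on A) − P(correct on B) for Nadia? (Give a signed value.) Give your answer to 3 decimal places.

0.206

P(θ) = c + (1 − c) · 1 / (1 + exp(−a(θ − b)))
P_A = 0.7658
P_B = 0.5597
P_A − P_B = 0.2060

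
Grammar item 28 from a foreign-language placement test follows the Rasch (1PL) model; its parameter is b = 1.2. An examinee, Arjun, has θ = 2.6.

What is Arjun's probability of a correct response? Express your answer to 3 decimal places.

0.802

P(θ) = 1 / (1 + exp(−(θ − b)))
Exponent: (2.6 − 1.2) = 1.4000
1/(1 + e^{-1.4000}) = 0.8022
P = 0.8022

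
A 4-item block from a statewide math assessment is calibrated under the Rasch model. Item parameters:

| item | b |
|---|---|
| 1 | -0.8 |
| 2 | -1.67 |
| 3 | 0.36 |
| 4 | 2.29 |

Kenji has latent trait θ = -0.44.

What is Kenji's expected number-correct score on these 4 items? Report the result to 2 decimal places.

1.73

P(θ) = 1 / (1 + exp(−(θ − b)))
P_1 = 1/(1+e^{-0.3600}) = 0.5890
P_2 = 1/(1+e^{-1.2300}) = 0.7738
P_3 = 1/(1+e^{0.8000}) = 0.3100
P_4 = 1/(1+e^{2.7300}) = 0.0612
E[score] = 0.5890 + 0.7738 + 0.3100 + 0.0612 = 1.7341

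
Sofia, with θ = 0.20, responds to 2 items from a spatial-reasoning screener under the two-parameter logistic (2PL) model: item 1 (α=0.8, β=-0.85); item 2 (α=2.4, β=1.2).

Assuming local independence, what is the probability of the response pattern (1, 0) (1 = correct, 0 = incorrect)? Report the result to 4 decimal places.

0.6404

P(θ) = 1 / (1 + exp(−α(θ − β)))
P_1 = 1/(1+e^{-0.8400}) = 0.6985
P_2 = 1/(1+e^{2.4000}) = 0.0832
L = P_1 × (1−P_2) = 0.6985 × 0.9168 = 0.64037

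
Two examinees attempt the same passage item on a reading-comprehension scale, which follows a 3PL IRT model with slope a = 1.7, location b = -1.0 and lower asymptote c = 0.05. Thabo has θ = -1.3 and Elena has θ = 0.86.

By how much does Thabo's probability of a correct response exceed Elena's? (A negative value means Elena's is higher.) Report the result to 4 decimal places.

-0.5550

P(θ) = c + (1 − c) · 1 / (1 + exp(−a(θ − b)))
P(Thabo) = 0.4064  [exponent -0.5100]
P(Elena) = 0.9614  [exponent 3.1620]
Difference = 0.4064 − 0.9614 = -0.5550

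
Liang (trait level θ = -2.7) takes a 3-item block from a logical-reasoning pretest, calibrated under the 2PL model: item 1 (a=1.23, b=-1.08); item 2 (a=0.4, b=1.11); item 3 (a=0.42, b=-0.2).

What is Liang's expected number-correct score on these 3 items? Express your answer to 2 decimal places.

P(θ) = 1 / (1 + exp(−a(θ − b)))
P_1 = 1/(1+e^{1.9926}) = 0.1200
P_2 = 1/(1+e^{1.5240}) = 0.1789
P_3 = 1/(1+e^{1.0500}) = 0.2592
E[score] = 0.1200 + 0.1789 + 0.2592 = 0.5581

0.56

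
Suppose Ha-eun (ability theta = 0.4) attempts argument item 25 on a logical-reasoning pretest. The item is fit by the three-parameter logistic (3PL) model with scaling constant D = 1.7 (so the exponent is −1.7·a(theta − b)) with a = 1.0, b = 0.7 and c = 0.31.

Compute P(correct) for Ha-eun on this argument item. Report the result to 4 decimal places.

0.5689

P(theta) = c + (1 − c) · 1 / (1 + exp(−D·a(theta − b)))
Exponent: 1.7 × 1.0 × (0.4 − 0.7) = -0.5100
1/(1 + e^{0.5100}) = 0.3752
P = 0.31 + 0.69 × 0.3752 = 0.5689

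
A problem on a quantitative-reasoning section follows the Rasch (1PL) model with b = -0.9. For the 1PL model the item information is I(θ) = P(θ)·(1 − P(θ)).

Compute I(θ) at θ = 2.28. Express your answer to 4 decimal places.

P = 1/(1+e^{-3.1800}) = 0.9601
P(1−P) = 0.9601 × 0.0399 = 0.0383
I = P(1−P) = 0.03833

0.0383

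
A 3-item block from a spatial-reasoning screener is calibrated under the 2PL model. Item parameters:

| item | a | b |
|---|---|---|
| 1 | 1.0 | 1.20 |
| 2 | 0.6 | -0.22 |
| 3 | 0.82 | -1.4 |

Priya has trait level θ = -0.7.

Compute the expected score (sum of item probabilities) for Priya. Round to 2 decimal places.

1.20

P(θ) = 1 / (1 + exp(−a(θ − b)))
P_1 = 1/(1+e^{1.9000}) = 0.1301
P_2 = 1/(1+e^{0.2880}) = 0.4285
P_3 = 1/(1+e^{-0.5740}) = 0.6397
E[score] = 0.1301 + 0.4285 + 0.6397 = 1.1983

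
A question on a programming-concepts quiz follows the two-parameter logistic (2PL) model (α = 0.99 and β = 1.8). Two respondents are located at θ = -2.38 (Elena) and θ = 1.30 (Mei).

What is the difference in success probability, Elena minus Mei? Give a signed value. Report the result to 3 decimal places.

-0.363

P(θ) = 1 / (1 + exp(−α(θ − β)))
P(Elena) = 0.0157  [exponent -4.1382]
P(Mei) = 0.3787  [exponent -0.4950]
Difference = 0.0157 − 0.3787 = -0.3630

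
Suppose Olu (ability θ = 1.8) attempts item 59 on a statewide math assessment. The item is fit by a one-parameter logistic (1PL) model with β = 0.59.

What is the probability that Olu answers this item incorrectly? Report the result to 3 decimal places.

P(θ) = 1 / (1 + exp(−(θ − β)))
Exponent: (1.8 − 0.59) = 1.2100
1/(1 + e^{-1.2100}) = 0.7703
P = 0.7703
P(incorrect) = 1 − 0.7703 = 0.2297

0.230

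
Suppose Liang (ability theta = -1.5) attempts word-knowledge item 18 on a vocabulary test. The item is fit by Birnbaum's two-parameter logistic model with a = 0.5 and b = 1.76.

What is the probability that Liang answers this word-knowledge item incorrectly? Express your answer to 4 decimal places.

P(theta) = 1 / (1 + exp(−a(theta − b)))
Exponent: 0.5 × (-1.5 − 1.76) = -1.6300
1/(1 + e^{1.6300}) = 0.1638
P(incorrect) = 1 − 0.1638 = 0.8362

0.8362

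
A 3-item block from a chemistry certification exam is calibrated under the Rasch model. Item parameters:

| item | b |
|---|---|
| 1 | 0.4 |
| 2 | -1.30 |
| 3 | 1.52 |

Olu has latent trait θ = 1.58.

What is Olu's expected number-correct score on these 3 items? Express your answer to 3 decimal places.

P(θ) = 1 / (1 + exp(−(θ − b)))
P_1 = 1/(1+e^{-1.1800}) = 0.7649
P_2 = 1/(1+e^{-2.8800}) = 0.9468
P_3 = 1/(1+e^{-0.0600}) = 0.5150
E[score] = 0.7649 + 0.9468 + 0.5150 = 2.2268

2.227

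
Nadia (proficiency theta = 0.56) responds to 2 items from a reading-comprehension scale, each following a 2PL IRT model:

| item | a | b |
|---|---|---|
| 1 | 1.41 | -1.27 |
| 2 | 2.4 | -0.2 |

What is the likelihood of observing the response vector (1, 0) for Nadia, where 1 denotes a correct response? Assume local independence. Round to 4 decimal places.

P(theta) = 1 / (1 + exp(−a(theta − b)))
P_1 = 1/(1+e^{-2.5803}) = 0.9296
P_2 = 1/(1+e^{-1.8240}) = 0.8610
L = P_1 × (1−P_2) = 0.9296 × 0.1390 = 0.12917

0.1292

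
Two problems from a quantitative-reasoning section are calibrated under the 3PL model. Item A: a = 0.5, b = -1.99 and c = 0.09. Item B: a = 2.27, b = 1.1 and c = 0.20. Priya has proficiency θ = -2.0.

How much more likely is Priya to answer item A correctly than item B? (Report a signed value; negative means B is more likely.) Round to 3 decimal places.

P(θ) = c + (1 − c) · 1 / (1 + exp(−a(θ − b)))
P_A = 0.5439
P_B = 0.2007
P_A − P_B = 0.3432

0.343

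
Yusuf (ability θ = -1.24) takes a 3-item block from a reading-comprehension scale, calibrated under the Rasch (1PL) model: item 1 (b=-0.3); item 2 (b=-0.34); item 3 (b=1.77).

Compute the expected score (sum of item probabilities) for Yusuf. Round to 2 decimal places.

0.62

P(θ) = 1 / (1 + exp(−(θ − b)))
P_1 = 1/(1+e^{0.9400}) = 0.2809
P_2 = 1/(1+e^{0.9000}) = 0.2891
P_3 = 1/(1+e^{3.0100}) = 0.0470
E[score] = 0.2809 + 0.2891 + 0.0470 = 0.6169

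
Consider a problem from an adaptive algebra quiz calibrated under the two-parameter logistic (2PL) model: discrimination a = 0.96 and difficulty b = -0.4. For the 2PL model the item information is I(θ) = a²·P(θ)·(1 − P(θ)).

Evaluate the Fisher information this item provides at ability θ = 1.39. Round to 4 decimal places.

P = 1/(1+e^{-1.7184}) = 0.8479
P(1−P) = 0.8479 × 0.1521 = 0.1289
I = a² × P(1−P) = 0.96² × 0.1289 = 0.11884

0.1188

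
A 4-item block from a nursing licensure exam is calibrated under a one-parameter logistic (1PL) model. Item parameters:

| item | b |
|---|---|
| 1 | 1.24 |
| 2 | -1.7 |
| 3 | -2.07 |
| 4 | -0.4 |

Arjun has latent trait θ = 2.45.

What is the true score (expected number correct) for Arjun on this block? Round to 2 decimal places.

P(θ) = 1 / (1 + exp(−(θ − b)))
P_1 = 1/(1+e^{-1.2100}) = 0.7703
P_2 = 1/(1+e^{-4.1500}) = 0.9845
P_3 = 1/(1+e^{-4.5200}) = 0.9892
P_4 = 1/(1+e^{-2.8500}) = 0.9453
E[score] = 0.7703 + 0.9845 + 0.9892 + 0.9453 = 3.6893

3.69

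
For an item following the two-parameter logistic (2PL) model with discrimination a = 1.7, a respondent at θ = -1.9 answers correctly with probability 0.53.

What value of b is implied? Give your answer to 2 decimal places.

-1.97

P(θ) = 1 / (1 + exp(−a(θ − b)))
logit(0.53) = ln(0.53/0.47) = 0.1201
b = θ − logit/(a) = -1.9 − 0.1201/1.7000 = -1.9707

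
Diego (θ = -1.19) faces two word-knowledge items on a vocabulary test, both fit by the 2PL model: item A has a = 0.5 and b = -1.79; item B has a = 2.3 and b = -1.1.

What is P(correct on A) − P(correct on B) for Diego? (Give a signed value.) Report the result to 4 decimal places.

0.1260

P(θ) = 1 / (1 + exp(−a(θ − b)))
P_A = 0.5744
P_B = 0.4484
P_A − P_B = 0.1260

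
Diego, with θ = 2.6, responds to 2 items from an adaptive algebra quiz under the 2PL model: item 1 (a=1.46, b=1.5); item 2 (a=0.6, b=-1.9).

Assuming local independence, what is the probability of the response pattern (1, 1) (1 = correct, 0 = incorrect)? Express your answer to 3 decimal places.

P(θ) = 1 / (1 + exp(−a(θ − b)))
P_1 = 1/(1+e^{-1.6060}) = 0.8329
P_2 = 1/(1+e^{-2.7000}) = 0.9370
L = P_1 × P_2 = 0.8329 × 0.9370 = 0.78041

0.780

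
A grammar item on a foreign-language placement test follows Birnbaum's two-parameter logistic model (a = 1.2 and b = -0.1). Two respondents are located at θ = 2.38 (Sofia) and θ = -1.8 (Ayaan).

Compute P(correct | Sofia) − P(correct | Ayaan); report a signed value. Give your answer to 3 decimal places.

P(θ) = 1 / (1 + exp(−a(θ − b)))
P(Sofia) = 0.9515  [exponent 2.9760]
P(Ayaan) = 0.1151  [exponent -2.0400]
Difference = 0.9515 − 0.1151 = 0.8364

0.836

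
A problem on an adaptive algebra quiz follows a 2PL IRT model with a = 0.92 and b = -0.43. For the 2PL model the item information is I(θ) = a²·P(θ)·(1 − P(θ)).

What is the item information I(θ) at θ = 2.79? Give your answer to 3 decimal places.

P = 1/(1+e^{-2.9624}) = 0.9508
P(1−P) = 0.9508 × 0.0492 = 0.0467
I = a² × P(1−P) = 0.92² × 0.0467 = 0.03956

0.040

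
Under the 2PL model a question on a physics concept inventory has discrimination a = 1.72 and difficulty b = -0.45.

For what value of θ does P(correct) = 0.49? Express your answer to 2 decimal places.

-0.47

P(θ) = 1 / (1 + exp(−a(θ − b)))
logit = ln(0.4900/0.5100) = -0.0400
θ = b + logit/(a) = -0.45 + (-0.0400)/1.7200 = -0.4733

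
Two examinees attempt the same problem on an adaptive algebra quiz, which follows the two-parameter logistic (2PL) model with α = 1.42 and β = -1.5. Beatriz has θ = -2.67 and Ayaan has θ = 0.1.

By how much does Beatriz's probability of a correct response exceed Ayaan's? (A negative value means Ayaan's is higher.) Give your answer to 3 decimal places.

-0.747

P(θ) = 1 / (1 + exp(−α(θ − β)))
P(Beatriz) = 0.1596  [exponent -1.6614]
P(Ayaan) = 0.9065  [exponent 2.2720]
Difference = 0.1596 − 0.9065 = -0.7470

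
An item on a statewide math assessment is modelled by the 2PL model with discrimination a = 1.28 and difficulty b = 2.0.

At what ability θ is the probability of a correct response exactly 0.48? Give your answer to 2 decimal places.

P(θ) = 1 / (1 + exp(−a(θ − b)))
logit = ln(0.4800/0.5200) = -0.0800
θ = b + logit/(a) = 2.0 + (-0.0800)/1.2800 = 1.9375

1.94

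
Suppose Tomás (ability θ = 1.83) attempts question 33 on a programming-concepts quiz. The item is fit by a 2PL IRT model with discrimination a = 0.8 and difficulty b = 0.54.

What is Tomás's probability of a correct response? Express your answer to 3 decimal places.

0.737

P(θ) = 1 / (1 + exp(−a(θ − b)))
Exponent: 0.8 × (1.83 − 0.54) = 1.0320
1/(1 + e^{-1.0320}) = 0.7373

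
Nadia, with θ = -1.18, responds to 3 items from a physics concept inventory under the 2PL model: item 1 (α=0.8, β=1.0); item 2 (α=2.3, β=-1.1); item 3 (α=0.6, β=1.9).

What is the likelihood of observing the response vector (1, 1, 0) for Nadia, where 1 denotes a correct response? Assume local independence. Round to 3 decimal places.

0.058

P(θ) = 1 / (1 + exp(−α(θ − β)))
P_1 = 1/(1+e^{1.7440}) = 0.1488
P_2 = 1/(1+e^{0.1840}) = 0.4541
P_3 = 1/(1+e^{1.8480}) = 0.1361
L = P_1 × P_2 × (1−P_3) = 0.1488 × 0.4541 × 0.8639 = 0.05838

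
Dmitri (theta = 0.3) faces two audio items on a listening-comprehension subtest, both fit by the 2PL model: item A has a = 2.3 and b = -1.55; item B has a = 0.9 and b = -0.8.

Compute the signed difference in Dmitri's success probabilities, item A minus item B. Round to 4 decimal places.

0.2569

P(theta) = 1 / (1 + exp(−a(theta − b)))
P_A = 0.9860
P_B = 0.7291
P_A − P_B = 0.2569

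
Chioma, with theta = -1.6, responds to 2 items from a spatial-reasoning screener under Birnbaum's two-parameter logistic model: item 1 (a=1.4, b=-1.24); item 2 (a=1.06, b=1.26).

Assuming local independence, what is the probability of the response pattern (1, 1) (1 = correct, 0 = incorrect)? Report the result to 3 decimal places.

P(theta) = 1 / (1 + exp(−a(theta − b)))
P_1 = 1/(1+e^{0.5040}) = 0.3766
P_2 = 1/(1+e^{3.0316}) = 0.0460
L = P_1 × P_2 = 0.3766 × 0.0460 = 0.01733

0.017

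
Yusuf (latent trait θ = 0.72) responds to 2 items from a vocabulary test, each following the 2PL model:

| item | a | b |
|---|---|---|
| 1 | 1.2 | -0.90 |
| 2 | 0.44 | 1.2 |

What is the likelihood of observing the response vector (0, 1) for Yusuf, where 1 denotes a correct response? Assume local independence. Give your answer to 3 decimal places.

0.056

P(θ) = 1 / (1 + exp(−a(θ − b)))
P_1 = 1/(1+e^{-1.9440}) = 0.8748
P_2 = 1/(1+e^{0.2112}) = 0.4474
L = (1−P_1) × P_2 = 0.1252 × 0.4474 = 0.05602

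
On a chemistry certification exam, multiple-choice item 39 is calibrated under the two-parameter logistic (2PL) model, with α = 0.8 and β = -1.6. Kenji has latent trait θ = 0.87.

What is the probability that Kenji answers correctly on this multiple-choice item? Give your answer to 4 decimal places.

0.8783

P(θ) = 1 / (1 + exp(−α(θ − β)))
Exponent: 0.8 × (0.87 − (-1.6)) = 1.9760
1/(1 + e^{-1.9760}) = 0.8783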